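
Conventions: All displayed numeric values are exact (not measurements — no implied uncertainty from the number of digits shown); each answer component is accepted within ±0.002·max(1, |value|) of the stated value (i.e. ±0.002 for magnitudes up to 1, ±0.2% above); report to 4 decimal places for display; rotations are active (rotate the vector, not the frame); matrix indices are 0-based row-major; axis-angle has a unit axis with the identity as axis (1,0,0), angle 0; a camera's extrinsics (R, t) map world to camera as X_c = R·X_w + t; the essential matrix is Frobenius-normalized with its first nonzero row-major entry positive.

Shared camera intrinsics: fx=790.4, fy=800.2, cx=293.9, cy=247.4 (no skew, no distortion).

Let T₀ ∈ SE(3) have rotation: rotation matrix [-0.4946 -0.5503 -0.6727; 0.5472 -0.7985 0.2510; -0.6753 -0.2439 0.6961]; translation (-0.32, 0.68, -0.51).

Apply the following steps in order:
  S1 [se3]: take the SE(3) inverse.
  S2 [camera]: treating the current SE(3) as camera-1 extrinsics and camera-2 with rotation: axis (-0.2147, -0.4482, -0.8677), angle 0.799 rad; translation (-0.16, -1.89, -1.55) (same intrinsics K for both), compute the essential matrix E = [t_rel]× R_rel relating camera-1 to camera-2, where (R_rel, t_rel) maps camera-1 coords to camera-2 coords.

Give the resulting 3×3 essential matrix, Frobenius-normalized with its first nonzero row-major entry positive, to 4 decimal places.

matrix = [0.6212 -0.0593 0.3283; -0.0664 0.5309 0.2805; 0.0950 -0.3294 -0.1425]

after S1 (invert_se3): R=[-0.4946 0.5472 -0.6753; -0.5503 -0.7985 -0.2439; -0.6727 0.2510 0.6961], t=(-0.8747, 0.2425, -0.0309)
after S2 (essential): [0.6212 -0.0593 0.3283; -0.0664 0.5309 0.2805; 0.0950 -0.3294 -0.1425]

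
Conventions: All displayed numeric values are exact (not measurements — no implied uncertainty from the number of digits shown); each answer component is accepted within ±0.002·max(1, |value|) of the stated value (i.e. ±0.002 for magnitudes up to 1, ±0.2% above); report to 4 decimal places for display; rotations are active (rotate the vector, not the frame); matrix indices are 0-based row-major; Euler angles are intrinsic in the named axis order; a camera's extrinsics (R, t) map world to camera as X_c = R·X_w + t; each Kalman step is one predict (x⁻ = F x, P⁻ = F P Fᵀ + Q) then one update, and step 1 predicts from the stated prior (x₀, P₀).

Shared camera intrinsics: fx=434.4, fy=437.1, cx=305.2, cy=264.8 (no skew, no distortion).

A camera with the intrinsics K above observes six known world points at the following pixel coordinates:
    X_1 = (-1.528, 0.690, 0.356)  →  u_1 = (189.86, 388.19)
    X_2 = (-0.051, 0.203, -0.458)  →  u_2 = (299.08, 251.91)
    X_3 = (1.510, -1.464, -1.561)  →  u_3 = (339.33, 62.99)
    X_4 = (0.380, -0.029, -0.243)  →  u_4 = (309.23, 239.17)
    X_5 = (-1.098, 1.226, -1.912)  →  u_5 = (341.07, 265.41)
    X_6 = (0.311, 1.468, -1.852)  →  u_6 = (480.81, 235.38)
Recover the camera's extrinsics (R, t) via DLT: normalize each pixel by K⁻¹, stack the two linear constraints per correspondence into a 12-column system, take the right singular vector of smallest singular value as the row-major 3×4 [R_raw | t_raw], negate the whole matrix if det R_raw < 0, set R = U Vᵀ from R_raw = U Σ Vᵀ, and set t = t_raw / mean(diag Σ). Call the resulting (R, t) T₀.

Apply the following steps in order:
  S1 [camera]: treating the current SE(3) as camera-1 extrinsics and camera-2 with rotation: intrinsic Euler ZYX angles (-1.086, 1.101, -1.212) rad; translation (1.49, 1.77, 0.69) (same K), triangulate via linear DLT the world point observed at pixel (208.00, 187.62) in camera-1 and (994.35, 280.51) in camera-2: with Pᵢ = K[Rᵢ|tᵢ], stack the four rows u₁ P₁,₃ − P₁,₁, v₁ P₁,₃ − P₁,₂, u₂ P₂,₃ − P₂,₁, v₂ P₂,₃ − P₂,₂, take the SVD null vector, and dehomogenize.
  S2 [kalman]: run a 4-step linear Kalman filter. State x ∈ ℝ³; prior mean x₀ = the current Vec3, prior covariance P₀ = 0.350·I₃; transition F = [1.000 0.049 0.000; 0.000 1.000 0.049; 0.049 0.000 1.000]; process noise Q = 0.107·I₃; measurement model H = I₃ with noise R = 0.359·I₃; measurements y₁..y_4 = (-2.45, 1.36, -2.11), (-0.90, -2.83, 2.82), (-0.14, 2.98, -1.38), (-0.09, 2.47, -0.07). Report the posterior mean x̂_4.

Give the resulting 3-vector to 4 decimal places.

result = (-0.4080, 1.3541, -0.1118)

source (pnp_recover): camera pose = R=[0.7397 0.5994 -0.3059; -0.3152 0.7102 0.6295; 0.5946 -0.3692 0.7143], t=(-0.2901, -0.0100, 5.1108)
after S1 (triangulate): (0.2273, -1.8943, 0.4991)
after S2 (kf_track): (-0.4080, 1.3541, -0.1118)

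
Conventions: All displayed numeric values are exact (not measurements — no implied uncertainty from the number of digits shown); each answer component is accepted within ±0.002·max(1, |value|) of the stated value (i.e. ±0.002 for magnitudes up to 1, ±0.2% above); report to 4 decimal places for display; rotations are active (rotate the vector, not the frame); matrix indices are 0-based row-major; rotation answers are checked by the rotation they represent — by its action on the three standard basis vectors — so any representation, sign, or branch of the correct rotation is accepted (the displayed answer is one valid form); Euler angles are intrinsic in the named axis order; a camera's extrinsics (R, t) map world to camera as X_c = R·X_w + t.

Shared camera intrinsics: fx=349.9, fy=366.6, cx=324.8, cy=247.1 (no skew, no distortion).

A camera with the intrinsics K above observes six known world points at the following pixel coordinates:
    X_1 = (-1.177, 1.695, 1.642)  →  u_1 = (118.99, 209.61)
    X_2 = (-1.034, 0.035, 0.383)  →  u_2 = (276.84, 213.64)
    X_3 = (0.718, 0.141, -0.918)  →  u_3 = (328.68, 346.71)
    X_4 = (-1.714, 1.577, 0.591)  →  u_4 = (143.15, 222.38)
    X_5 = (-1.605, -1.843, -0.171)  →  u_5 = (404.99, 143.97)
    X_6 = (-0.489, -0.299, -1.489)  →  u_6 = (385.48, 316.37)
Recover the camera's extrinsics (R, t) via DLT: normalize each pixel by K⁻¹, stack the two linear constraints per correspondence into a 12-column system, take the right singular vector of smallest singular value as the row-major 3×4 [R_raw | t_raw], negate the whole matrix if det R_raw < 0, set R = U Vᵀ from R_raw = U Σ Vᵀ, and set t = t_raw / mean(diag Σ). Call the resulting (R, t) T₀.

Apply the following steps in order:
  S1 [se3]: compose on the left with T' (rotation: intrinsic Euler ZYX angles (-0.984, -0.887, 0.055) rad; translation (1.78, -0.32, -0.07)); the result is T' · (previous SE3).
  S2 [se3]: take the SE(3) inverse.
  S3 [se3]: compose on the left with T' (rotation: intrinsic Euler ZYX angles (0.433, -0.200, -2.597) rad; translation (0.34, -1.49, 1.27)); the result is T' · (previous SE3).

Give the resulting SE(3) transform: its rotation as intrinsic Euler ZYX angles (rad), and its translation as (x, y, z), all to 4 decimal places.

rotation (euler_zyx) = (-1.1092, -0.7049, -0.3879), translation = (-2.9724, -4.7719, 0.5072)

source (pnp_recover): camera pose = R=[-0.0153 -0.7657 -0.6430; 0.6423 0.4853 -0.5932; 0.7663 -0.4221 0.4844], t=(-0.4100, 0.4300, 5.4900)
after S1 (compose_se3): R=[0.1501 0.3245 -0.9339; 0.8565 0.4292 0.2867; 0.4938 -0.8429 -0.2135], t=(-0.6202, 3.5200, 3.0901)
after S2 (invert_se3): R=[0.1501 0.8565 0.4938; 0.3245 0.4292 -0.8429; -0.9339 0.2867 -0.2135], t=(-4.4479, 1.2953, -0.9288)
after S3 (compose_se3): R=[0.3392 0.9380 0.0715; -0.6820 0.1928 0.7055; 0.6480 -0.2881 0.7051], t=(-2.9724, -4.7719, 0.5072)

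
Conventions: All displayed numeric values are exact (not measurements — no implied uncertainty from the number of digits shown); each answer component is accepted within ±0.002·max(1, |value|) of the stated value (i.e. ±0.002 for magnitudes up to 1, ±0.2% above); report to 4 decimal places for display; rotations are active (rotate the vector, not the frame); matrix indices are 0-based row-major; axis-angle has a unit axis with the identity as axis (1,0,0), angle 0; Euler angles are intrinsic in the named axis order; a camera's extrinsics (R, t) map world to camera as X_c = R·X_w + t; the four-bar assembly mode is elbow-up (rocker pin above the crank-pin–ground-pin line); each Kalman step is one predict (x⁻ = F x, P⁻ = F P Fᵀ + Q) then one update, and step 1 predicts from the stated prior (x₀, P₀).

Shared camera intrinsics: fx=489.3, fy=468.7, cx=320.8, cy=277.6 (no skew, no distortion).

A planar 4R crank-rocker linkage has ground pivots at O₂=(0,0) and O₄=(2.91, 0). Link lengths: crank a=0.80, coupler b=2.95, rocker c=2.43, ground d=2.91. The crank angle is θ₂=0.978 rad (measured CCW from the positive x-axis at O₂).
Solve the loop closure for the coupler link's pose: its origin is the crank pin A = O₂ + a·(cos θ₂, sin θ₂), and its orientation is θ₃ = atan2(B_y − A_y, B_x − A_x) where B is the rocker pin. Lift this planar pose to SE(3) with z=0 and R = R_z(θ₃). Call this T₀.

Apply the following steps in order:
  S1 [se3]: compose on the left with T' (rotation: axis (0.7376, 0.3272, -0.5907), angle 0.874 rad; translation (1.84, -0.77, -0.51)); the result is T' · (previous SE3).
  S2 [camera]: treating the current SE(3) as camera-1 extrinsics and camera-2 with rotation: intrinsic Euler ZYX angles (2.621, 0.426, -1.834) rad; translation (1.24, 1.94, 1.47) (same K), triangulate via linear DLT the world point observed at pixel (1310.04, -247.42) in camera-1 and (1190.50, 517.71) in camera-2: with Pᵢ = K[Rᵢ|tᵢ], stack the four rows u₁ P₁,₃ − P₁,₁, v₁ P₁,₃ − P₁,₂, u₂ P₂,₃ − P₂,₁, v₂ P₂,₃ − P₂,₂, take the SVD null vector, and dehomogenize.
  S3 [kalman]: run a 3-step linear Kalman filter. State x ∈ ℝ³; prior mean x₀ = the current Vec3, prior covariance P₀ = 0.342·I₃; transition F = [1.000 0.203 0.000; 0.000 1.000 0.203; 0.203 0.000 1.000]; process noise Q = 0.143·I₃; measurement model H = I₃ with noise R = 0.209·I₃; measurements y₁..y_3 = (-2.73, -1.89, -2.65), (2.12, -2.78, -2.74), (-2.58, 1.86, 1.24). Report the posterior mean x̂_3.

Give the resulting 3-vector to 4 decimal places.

source (fourbar_fk): coupler pose = R=[0.8014 -0.5981 0.0000; 0.5981 0.8014 0.0000; 0.0000 0.0000 1.0000], t=(0.4469, 0.6635, 0.0000)
after S1 (compose_se3): R=[0.9932 -0.0681 0.0948; 0.1130 0.7643 -0.6349; -0.0293 0.6413 0.7667], t=(2.5719, -0.4826, -0.3625)
after S2 (triangulate): (-1.6868, 0.6197, 0.4701)
after S3 (kf_track): (-1.3985, -0.0807, -0.3324)

result = (-1.3985, -0.0807, -0.3324)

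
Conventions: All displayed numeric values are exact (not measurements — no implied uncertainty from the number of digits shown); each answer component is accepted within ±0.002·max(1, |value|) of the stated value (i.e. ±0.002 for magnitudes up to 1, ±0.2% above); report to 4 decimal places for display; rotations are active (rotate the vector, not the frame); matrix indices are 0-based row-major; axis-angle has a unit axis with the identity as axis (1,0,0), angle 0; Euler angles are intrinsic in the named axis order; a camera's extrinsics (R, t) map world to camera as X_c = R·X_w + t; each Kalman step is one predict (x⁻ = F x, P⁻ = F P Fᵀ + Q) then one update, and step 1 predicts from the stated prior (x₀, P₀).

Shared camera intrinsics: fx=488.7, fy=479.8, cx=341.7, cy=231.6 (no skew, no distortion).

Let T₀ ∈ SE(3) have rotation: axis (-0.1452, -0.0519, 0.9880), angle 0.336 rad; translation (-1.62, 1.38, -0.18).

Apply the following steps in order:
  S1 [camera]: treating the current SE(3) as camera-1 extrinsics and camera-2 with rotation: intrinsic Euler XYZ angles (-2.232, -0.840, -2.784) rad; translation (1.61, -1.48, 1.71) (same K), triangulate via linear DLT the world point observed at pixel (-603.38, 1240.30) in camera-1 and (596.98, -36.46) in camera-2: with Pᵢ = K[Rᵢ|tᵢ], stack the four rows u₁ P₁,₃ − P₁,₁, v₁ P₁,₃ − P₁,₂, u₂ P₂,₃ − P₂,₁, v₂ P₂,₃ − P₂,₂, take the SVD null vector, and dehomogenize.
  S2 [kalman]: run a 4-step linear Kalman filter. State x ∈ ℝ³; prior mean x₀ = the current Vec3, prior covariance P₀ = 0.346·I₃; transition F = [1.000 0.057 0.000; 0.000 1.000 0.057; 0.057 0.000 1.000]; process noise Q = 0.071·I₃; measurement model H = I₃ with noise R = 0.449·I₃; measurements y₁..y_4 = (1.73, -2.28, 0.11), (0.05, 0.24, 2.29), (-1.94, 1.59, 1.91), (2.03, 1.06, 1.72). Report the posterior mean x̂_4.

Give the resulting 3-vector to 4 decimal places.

result = (0.5182, 0.6454, 1.6170)

after S1 (triangulate): (0.1815, 0.1998, 0.9852)
after S2 (kf_track): (0.5182, 0.6454, 1.6170)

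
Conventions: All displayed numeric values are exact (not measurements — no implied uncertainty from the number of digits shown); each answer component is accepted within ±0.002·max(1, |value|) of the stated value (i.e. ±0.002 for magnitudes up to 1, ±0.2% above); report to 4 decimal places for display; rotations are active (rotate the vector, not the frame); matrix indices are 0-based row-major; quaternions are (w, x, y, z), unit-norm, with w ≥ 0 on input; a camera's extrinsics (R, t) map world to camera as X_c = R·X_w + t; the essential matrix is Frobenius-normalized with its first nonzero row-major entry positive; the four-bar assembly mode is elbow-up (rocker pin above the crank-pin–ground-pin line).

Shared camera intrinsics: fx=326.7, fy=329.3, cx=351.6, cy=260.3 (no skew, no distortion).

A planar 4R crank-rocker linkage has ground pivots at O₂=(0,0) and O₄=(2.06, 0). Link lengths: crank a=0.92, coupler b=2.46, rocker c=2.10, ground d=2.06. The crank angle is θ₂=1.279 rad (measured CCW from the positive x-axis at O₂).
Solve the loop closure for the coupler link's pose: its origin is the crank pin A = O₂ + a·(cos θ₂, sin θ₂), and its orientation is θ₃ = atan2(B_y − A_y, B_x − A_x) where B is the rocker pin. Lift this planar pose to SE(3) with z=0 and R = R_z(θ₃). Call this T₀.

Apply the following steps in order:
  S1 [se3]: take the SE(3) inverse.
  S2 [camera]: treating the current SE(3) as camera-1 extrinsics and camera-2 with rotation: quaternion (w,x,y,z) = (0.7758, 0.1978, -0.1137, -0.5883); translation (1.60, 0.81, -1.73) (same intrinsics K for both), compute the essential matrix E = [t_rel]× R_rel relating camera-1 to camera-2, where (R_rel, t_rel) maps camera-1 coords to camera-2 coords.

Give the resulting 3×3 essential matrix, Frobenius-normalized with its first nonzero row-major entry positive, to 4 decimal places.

matrix = [0.2110 -0.2967 -0.1088; 0.3184 0.4532 0.3986; 0.5576 -0.2800 0.0273]

source (fourbar_fk): coupler pose = R=[0.8757 -0.4829 0.0000; 0.4829 0.8757 0.0000; 0.0000 0.0000 1.0000], t=(0.2647, 0.8811, 0.0000)
after S1 (invert_se3): R=[0.8757 0.4829 0.0000; -0.4829 0.8757 0.0000; 0.0000 0.0000 1.0000], t=(-0.6573, -0.6437, 0.0000)
after S2 (essential): [0.2110 -0.2967 -0.1088; 0.3184 0.4532 0.3986; 0.5576 -0.2800 0.0273]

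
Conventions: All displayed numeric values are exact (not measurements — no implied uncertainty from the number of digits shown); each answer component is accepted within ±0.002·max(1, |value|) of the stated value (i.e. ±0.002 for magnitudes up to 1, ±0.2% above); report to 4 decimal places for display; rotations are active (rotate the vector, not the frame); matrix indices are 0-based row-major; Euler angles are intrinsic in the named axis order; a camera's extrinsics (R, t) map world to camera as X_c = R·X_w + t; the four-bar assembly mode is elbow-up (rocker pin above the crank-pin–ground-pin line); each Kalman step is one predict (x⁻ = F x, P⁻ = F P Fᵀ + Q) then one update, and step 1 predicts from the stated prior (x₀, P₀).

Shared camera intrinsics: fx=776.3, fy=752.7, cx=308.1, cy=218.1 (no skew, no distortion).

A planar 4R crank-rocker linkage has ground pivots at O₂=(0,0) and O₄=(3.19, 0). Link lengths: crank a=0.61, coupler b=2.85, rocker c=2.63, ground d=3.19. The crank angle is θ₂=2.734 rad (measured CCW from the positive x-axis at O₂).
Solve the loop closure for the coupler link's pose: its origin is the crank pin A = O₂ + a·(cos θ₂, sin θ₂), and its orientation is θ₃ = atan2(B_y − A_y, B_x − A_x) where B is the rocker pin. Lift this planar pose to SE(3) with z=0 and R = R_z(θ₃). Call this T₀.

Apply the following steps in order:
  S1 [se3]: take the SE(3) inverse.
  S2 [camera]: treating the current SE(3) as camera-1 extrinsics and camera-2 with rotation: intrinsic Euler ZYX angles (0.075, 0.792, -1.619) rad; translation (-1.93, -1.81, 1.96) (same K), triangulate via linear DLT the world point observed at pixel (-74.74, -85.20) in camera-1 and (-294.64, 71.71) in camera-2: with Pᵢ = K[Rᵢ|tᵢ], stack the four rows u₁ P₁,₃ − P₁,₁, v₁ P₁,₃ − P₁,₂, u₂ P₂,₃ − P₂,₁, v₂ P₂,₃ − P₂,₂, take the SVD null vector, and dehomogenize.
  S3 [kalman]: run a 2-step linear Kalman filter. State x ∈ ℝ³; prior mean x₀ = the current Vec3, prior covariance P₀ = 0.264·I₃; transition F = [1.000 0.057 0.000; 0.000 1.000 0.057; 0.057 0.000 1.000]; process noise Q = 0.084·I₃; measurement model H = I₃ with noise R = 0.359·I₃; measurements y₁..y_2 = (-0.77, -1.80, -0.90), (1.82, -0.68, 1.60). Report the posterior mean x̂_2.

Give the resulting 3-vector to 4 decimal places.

result = (0.2979, -0.8931, 0.7804)

source (fourbar_fk): coupler pose = R=[0.7590 -0.6511 0.0000; 0.6511 0.7590 0.0000; 0.0000 0.0000 1.0000], t=(-0.5600, 0.2418, 0.0000)
after S1 (invert_se3): R=[0.7590 0.6511 0.0000; -0.6511 0.7590 0.0000; 0.0000 0.0000 1.0000], t=(0.2676, -0.5482, 0.0000)
after S2 (triangulate): (-0.7006, -0.5453, 1.2555)
after S3 (kf_track): (0.2979, -0.8931, 0.7804)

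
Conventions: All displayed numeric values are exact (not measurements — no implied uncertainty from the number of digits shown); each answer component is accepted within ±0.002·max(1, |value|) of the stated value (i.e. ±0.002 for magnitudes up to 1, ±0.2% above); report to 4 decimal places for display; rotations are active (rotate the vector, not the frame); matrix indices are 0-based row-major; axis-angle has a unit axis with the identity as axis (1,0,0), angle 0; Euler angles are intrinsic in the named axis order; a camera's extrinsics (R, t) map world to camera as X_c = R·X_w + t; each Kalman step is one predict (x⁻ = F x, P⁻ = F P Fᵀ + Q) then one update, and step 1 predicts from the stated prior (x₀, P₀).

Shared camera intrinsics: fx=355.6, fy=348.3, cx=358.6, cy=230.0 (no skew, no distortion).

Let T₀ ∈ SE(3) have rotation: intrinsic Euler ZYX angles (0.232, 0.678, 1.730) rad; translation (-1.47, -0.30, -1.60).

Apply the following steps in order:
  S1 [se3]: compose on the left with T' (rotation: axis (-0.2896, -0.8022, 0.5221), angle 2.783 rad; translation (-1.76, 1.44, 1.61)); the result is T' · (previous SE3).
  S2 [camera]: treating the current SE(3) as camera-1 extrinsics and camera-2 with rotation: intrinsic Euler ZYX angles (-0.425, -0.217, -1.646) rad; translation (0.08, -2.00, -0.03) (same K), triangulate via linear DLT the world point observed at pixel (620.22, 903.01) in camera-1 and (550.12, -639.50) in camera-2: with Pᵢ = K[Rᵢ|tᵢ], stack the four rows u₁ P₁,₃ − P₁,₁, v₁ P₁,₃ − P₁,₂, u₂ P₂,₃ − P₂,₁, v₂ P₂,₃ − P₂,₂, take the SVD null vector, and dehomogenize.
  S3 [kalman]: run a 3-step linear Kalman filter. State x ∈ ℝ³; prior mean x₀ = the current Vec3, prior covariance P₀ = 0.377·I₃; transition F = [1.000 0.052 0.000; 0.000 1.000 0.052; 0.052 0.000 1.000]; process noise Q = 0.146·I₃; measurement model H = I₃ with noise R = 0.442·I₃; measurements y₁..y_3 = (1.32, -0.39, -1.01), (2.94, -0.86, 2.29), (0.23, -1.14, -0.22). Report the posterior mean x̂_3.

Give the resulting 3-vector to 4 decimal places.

after S1 (compose_se3): R=[-0.1787 -0.9395 -0.2922; 0.9803 -0.1445 -0.1347; 0.0843 -0.3105 0.9468], t=(0.2167, 1.5514, 2.5540)
after S2 (triangulate): (1.6177, -1.0783, -1.2994)
after S3 (kf_track): (1.2638, -0.9500, 0.2386)

result = (1.2638, -0.9500, 0.2386)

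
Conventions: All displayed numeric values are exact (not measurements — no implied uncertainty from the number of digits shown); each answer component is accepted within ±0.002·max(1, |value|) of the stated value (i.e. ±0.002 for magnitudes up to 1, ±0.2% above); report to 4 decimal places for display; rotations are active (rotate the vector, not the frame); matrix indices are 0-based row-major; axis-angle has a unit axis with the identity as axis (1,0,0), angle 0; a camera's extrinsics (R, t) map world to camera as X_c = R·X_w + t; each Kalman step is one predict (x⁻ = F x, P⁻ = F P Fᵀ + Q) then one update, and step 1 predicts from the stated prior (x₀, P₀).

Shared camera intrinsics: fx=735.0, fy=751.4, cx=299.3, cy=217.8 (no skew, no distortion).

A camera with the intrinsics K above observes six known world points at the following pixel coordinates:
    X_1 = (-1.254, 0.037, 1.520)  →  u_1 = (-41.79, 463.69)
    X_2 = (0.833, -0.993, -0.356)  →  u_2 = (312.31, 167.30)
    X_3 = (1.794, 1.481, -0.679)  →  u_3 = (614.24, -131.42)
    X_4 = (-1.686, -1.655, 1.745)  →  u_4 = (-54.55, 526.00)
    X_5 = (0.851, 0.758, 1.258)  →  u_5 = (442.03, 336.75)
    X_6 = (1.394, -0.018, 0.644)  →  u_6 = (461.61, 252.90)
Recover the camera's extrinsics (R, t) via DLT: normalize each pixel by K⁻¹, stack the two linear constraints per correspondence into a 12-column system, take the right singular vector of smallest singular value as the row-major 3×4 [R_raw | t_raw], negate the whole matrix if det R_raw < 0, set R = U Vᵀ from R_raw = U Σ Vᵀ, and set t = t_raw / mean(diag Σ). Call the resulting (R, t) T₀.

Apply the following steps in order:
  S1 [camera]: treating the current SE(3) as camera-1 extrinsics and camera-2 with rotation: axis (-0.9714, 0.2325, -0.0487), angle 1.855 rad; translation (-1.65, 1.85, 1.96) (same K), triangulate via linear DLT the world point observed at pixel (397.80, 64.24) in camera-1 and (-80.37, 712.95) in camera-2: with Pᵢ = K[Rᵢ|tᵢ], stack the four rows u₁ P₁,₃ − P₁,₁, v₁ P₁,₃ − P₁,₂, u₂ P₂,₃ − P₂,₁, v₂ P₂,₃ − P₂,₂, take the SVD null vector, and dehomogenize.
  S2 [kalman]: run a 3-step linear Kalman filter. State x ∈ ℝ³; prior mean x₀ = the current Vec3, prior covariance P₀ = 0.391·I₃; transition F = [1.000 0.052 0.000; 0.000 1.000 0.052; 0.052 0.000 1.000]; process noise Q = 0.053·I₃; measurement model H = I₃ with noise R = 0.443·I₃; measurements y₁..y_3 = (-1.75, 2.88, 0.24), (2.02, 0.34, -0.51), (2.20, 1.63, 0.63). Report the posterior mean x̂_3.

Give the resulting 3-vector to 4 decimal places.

result = (1.2063, 1.3125, 0.1156)

source (pnp_recover): camera pose = R=[0.9756 0.1899 0.1100; -0.0344 -0.3626 0.9313; 0.2167 -0.9124 -0.3472], t=(-0.4900, -0.3600, 4.1502)
after S1 (triangulate): (1.0741, 0.2918, -0.3935)
after S2 (kf_track): (1.2063, 1.3125, 0.1156)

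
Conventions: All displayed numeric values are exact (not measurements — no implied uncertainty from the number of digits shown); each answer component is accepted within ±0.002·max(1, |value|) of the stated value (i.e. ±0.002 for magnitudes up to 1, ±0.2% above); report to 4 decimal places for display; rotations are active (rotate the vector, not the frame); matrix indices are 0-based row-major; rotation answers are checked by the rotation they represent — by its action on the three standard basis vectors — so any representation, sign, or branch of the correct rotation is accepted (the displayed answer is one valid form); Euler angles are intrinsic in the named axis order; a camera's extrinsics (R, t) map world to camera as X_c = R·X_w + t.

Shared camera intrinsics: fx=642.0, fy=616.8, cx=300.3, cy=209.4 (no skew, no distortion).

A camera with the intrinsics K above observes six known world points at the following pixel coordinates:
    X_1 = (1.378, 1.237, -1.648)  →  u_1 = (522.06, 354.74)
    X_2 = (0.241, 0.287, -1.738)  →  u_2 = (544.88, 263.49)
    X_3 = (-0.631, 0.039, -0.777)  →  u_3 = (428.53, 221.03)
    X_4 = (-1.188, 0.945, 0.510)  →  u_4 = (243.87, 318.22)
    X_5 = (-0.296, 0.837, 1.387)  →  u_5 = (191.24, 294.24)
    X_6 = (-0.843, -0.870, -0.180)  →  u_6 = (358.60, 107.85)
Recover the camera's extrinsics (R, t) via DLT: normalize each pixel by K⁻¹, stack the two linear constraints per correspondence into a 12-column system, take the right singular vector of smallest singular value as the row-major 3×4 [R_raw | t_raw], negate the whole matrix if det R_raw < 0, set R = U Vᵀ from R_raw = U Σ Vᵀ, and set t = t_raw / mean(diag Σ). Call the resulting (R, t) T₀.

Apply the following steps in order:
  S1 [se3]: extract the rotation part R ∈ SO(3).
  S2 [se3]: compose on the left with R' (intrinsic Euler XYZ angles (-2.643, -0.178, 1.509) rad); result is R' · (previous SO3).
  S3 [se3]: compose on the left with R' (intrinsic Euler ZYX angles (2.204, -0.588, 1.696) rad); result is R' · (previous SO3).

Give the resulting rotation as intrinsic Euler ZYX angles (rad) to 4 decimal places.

source (pnp_recover): camera pose = R=[0.2724 -0.0816 -0.9587; 0.1254 0.9909 -0.0487; 0.9540 -0.1070 0.2802], t=(0.4600, 0.1001, 5.9799)
after S1 (rot_of_se3): [0.2724 -0.0816 -0.9587; 0.1254 0.9909 -0.0487; 0.9540 -0.1070 0.2802]
after S2 (compose_so3): [-0.2755 -0.9594 -0.0601; 0.1942 -0.1168 0.9740; -0.9415 0.2567 0.2185]
after S3 (compose_so3): [-0.4960 0.6174 0.6106; -0.8619 -0.4353 -0.2600; 0.1053 -0.6553 0.7480]

rotation (euler_zyx) = (-2.0929, -0.1055, -0.7194)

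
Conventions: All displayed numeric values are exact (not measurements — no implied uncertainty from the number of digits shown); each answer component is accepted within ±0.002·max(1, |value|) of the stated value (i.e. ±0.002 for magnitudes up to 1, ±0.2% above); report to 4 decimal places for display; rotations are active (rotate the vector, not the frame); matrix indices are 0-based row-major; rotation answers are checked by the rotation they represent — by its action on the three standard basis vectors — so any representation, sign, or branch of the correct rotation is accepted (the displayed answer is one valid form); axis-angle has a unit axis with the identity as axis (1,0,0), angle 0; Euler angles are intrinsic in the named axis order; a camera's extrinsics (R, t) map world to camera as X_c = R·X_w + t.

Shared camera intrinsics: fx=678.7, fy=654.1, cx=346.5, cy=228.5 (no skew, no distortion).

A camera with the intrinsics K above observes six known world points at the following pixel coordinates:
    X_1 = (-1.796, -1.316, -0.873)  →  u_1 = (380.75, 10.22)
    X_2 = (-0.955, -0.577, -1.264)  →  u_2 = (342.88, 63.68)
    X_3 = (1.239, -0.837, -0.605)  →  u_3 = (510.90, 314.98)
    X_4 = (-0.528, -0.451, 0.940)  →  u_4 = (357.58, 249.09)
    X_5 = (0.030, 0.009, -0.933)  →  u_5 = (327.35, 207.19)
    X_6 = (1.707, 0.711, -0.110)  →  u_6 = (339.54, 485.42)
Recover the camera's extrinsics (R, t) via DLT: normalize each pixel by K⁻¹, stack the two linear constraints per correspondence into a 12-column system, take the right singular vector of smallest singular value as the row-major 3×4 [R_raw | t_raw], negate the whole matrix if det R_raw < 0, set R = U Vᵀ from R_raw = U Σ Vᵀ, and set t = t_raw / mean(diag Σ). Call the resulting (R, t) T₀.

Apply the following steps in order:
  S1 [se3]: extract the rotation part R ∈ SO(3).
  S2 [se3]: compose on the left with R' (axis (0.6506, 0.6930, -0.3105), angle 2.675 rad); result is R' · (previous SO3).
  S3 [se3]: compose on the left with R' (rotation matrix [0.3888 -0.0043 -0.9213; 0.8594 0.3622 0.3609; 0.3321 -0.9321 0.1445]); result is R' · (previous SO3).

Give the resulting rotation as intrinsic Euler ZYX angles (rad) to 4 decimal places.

rotation (euler_zyx) = (1.2177, 0.3664, 0.9043)

source (pnp_recover): camera pose = R=[0.4172 -0.9082 0.0342; 0.7685 0.3726 0.5201; -0.4851 -0.1907 0.8534], t=(-0.1100, 0.3000, 5.6898)
after S1 (rot_of_se3): [0.4172 -0.9082 0.0342; 0.7685 0.3726 0.5201; -0.4851 -0.1907 0.8534]
after S2 (compose_so3): [0.7594 0.4668 0.4532; 0.6498 -0.5088 -0.5647; -0.0330 0.7233 -0.6897]
after S3 (compose_so3): [0.3228 -0.4827 0.8141; 0.8760 0.4780 -0.0640; -0.3583 0.7338 0.5772]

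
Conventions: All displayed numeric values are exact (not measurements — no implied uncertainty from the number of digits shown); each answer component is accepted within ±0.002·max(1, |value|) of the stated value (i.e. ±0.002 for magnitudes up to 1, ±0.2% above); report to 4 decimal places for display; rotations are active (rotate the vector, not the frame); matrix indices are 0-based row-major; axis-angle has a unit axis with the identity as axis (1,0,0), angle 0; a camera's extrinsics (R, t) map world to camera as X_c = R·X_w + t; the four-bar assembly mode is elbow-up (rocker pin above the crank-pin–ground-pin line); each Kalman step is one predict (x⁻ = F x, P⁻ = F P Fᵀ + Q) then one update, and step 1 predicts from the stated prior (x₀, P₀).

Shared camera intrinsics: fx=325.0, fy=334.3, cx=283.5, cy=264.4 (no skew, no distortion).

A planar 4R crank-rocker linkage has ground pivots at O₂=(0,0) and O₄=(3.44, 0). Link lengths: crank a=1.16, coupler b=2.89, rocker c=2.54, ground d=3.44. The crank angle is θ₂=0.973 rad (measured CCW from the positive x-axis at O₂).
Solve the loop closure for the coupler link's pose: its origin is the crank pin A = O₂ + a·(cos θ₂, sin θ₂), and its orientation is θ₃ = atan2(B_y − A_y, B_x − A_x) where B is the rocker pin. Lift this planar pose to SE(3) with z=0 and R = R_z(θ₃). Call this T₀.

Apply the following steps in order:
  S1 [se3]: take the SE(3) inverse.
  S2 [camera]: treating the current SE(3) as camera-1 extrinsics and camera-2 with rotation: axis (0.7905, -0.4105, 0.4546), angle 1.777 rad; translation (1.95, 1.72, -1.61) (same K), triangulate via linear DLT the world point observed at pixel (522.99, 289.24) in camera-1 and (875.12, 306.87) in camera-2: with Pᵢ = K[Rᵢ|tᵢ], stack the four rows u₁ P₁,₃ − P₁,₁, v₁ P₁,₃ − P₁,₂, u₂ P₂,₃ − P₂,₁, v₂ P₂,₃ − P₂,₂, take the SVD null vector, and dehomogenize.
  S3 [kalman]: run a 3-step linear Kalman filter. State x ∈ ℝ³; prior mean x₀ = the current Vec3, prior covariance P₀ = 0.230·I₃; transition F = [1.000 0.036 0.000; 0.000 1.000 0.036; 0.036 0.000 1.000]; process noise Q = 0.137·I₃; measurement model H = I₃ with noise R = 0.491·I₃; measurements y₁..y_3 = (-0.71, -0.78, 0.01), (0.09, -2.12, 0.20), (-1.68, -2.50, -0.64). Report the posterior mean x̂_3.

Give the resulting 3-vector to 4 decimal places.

source (fourbar_fk): coupler pose = R=[0.8425 -0.5386 0.0000; 0.5386 0.8425 0.0000; 0.0000 0.0000 1.0000], t=(0.6529, 0.9588, 0.0000)
after S1 (invert_se3): R=[0.8425 0.5386 0.0000; -0.5386 0.8425 0.0000; 0.0000 0.0000 1.0000], t=(-1.0665, -0.4562, 0.0000)
after S2 (triangulate): (1.6445, 1.7433, 1.7072)
after S3 (kf_track): (-0.4843, -1.3144, 0.0990)

result = (-0.4843, -1.3144, 0.0990)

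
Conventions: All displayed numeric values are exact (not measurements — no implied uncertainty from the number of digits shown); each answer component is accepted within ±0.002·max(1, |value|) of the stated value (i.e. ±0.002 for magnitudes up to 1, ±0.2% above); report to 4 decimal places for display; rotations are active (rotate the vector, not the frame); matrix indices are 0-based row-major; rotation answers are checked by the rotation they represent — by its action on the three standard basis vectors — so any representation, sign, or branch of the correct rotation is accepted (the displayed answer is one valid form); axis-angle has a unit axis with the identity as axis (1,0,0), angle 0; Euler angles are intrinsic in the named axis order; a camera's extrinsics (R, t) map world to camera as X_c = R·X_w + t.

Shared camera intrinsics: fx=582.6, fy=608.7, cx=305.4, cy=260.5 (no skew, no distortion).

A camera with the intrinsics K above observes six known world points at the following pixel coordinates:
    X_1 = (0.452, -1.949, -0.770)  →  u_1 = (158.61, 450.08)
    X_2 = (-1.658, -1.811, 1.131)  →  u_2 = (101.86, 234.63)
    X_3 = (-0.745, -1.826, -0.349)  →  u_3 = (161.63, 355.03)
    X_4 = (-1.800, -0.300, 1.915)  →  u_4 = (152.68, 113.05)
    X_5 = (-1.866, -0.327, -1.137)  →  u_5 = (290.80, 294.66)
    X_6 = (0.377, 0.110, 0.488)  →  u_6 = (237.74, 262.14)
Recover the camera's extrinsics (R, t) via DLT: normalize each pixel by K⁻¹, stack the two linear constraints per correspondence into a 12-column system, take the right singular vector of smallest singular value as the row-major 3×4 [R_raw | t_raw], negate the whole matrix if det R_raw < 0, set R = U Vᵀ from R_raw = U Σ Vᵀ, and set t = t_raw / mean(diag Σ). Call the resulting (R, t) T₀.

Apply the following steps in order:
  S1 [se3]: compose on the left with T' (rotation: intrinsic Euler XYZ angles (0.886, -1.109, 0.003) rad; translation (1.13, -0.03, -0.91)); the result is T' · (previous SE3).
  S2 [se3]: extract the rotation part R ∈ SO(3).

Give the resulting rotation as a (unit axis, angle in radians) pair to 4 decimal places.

rotation (axis_angle) = ((-0.9555, -0.2907, -0.0501), 3.1180)

source (pnp_recover): camera pose = R=[0.0431 0.8262 -0.5617; 0.4300 -0.5228 -0.7361; -0.9018 -0.2098 -0.3778], t=(-0.5002, 0.2701, 6.2922)
after S1 (compose_se3): R=[0.8260 0.5567 0.0889; 0.5543 -0.8307 0.0517; 0.1026 0.0066 -0.9947], t=(-4.7263, -1.6841, 0.7876)
after S2 (rot_of_se3): [0.8260 0.5567 0.0889; 0.5543 -0.8307 0.0517; 0.1026 0.0066 -0.9947]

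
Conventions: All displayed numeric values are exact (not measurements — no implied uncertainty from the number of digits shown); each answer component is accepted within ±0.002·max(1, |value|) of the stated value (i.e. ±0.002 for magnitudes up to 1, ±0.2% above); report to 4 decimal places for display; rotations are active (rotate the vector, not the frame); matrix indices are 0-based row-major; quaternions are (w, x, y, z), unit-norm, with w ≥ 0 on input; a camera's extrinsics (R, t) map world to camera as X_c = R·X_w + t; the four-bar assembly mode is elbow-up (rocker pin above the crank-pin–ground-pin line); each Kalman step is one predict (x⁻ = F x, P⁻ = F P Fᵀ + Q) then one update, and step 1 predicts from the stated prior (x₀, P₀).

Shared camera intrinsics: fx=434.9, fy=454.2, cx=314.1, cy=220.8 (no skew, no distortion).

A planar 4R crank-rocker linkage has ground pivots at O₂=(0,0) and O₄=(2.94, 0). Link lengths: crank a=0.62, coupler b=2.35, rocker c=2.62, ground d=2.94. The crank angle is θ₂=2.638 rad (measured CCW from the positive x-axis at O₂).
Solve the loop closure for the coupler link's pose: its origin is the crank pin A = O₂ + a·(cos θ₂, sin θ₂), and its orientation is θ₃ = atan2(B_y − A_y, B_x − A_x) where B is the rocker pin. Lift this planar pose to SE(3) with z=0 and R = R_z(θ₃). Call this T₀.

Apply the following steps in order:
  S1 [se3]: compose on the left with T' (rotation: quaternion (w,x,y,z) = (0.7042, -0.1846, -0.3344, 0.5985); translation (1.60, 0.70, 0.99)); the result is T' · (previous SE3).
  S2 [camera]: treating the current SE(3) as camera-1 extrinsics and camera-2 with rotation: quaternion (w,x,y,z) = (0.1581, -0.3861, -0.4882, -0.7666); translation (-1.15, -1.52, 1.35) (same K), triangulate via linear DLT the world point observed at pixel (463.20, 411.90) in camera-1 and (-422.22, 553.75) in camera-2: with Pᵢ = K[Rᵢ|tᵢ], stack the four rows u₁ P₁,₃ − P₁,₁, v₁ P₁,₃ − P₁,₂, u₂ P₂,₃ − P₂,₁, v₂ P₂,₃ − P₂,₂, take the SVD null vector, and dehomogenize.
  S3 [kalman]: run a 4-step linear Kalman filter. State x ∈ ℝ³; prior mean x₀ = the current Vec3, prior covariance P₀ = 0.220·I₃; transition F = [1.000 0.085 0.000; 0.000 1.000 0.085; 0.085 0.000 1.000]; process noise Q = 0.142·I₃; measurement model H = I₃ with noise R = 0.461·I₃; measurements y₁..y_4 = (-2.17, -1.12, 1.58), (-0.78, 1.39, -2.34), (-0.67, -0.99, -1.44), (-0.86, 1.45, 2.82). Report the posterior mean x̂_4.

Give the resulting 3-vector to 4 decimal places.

result = (-0.7735, 0.3362, 0.7810)

source (fourbar_fk): coupler pose = R=[0.7238 -0.6900 0.0000; 0.6900 0.7238 0.0000; 0.0000 0.0000 1.0000], t=(-0.5430, 0.2992, 0.0000)
after S1 (compose_se3): R=[-0.4530 -0.5621 -0.6919; 0.8482 -0.5108 -0.1403; -0.2746 -0.6504 0.7082], t=(1.3522, 0.2397, 0.6567)
after S2 (triangulate): (0.3874, -1.6187, 1.6443)
after S3 (kf_track): (-0.7735, 0.3362, 0.7810)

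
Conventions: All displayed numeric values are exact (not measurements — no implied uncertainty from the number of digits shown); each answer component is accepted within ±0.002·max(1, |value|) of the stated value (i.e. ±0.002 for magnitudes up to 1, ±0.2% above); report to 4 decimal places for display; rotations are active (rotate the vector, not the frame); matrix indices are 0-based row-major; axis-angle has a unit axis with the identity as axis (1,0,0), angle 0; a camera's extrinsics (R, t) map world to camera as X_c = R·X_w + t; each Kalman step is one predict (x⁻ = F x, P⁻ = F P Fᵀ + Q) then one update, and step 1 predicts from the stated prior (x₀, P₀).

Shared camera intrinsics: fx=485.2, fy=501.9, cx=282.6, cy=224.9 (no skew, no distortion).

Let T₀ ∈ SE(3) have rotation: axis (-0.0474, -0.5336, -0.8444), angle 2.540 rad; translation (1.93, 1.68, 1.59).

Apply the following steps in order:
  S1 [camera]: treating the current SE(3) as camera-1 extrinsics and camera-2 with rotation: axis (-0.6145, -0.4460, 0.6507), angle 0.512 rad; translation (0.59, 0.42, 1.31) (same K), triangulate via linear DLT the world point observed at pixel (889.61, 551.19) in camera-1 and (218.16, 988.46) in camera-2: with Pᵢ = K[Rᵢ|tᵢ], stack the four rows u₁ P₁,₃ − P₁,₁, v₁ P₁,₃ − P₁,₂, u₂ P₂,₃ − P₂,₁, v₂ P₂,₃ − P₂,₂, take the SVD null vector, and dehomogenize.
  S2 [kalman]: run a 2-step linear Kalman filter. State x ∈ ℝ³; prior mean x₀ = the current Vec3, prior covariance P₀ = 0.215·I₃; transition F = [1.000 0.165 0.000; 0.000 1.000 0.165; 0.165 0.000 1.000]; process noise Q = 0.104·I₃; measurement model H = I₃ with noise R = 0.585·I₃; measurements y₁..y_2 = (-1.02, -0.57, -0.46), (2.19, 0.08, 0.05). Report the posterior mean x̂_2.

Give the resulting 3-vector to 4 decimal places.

after S1 (triangulate): (-0.4283, 1.1136, -0.0378)
after S2 (kf_track): (0.4545, 0.4190, -0.1528)

result = (0.4545, 0.4190, -0.1528)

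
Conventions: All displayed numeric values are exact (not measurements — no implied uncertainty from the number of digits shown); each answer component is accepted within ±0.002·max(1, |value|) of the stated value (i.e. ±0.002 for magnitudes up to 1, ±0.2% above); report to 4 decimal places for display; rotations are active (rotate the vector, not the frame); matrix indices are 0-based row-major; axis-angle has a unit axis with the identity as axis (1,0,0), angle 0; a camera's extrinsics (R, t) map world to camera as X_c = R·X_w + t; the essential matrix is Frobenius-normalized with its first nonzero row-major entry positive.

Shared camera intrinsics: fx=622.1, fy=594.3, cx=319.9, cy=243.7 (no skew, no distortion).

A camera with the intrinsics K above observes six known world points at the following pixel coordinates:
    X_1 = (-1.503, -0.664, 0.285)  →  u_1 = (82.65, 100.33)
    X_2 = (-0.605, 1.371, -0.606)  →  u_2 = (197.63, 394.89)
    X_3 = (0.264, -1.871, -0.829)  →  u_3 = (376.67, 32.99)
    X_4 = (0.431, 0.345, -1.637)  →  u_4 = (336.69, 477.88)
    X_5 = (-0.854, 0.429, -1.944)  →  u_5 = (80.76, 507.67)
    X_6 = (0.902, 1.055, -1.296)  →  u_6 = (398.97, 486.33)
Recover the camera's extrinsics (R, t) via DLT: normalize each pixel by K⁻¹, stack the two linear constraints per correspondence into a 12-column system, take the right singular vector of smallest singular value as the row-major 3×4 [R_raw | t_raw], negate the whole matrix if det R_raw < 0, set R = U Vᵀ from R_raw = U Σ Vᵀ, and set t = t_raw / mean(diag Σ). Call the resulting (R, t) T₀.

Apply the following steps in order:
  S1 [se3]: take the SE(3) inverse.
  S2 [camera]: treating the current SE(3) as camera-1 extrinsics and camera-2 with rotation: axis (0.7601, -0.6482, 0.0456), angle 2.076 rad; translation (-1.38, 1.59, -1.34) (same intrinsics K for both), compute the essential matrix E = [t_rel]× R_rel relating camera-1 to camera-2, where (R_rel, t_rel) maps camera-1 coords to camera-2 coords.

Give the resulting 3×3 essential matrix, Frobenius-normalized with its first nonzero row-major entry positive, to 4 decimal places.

matrix = [0.4497 0.1625 0.1937; -0.2098 -0.4850 0.4318; -0.3709 0.0233 -0.3604]

source (pnp_recover): camera pose = R=[0.9907 -0.0996 0.0931; 0.1363 0.7236 -0.6767; -0.0000 0.6830 0.7304], t=(-0.1500, -0.0999, 4.3000)
after S1 (invert_se3): R=[0.9907 0.1363 -0.0000; -0.0996 0.7236 0.6830; 0.0931 -0.6767 0.7304], t=(0.1623, -2.8798, -3.1942)
after S2 (essential): [0.4497 0.1625 0.1937; -0.2098 -0.4850 0.4318; -0.3709 0.0233 -0.3604]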